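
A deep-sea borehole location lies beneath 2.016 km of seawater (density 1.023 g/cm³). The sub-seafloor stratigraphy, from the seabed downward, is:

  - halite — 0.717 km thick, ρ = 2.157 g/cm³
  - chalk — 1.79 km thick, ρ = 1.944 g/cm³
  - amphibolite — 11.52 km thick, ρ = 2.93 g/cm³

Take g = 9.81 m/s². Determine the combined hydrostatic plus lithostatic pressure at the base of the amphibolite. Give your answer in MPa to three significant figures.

401 MPa

seawater: 1023 kg/m³ × 9.81 m/s² × 2016 m = 2.023×10^7 Pa = 20.23 MPa
halite: 2157 kg/m³ × 9.81 m/s² × 717 m = 1.517×10^7 Pa = 15.17 MPa
chalk: 1944 kg/m³ × 9.81 m/s² × 1790 m = 3.414×10^7 Pa = 34.14 MPa
amphibolite: 2930 kg/m³ × 9.81 m/s² × 11520 m = 3.311×10^8 Pa = 331.1 MPa
Total = 20.23 + 15.17 + 34.14 + 331.1 = 400.66 MPa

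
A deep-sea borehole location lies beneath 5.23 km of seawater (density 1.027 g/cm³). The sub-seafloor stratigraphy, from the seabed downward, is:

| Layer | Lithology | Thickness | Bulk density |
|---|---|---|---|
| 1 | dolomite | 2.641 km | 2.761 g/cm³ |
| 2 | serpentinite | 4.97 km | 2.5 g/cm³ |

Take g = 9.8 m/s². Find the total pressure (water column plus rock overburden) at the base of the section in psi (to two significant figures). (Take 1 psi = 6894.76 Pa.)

36000 psi

seawater: 1027 kg/m³ × 9.8 m/s² × 5230 m = 5.264×10^7 Pa = 7634 psi
dolomite: 2761 kg/m³ × 9.8 m/s² × 2641 m = 7.146×10^7 Pa = 10364 psi
serpentinite: 2500 kg/m³ × 9.8 m/s² × 4970 m = 1.218×10^8 Pa = 17661 psi
Total = 7634 + 10364 + 17661 = 35659 psi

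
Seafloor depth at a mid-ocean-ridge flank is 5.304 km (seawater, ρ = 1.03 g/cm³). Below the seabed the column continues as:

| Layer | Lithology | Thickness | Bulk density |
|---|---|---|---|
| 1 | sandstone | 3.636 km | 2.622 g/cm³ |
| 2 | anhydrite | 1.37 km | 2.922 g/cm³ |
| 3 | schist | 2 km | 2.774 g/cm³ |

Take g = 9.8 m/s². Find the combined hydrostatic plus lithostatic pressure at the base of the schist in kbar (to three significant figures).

2.41 kbar

seawater: 1030 kg/m³ × 9.8 m/s² × 5304 m = 5.354×10^7 Pa = 0.5354 kbar
sandstone: 2622 kg/m³ × 9.8 m/s² × 3636 m = 9.343×10^7 Pa = 0.9343 kbar
anhydrite: 2922 kg/m³ × 9.8 m/s² × 1370 m = 3.923×10^7 Pa = 0.3923 kbar
schist: 2774 kg/m³ × 9.8 m/s² × 2000 m = 5.437×10^7 Pa = 0.5437 kbar
Total = 0.5354 + 0.9343 + 0.3923 + 0.5437 = 2.4057 kbar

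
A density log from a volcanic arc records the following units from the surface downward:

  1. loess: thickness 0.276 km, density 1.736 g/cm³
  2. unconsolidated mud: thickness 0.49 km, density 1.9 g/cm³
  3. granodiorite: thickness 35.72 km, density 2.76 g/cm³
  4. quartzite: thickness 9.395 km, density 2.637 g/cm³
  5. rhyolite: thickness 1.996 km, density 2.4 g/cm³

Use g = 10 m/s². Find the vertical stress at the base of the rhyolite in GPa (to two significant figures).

loess: 1736 kg/m³ × 10 m/s² × 276 m = 4.791×10^6 Pa = 4.791×10^-3 GPa
unconsolidated mud: 1900 kg/m³ × 10 m/s² × 490 m = 9.310×10^6 Pa = 9.310×10^-3 GPa
granodiorite: 2760 kg/m³ × 10 m/s² × 35720 m = 9.859×10^8 Pa = 0.9859 GPa
quartzite: 2637 kg/m³ × 10 m/s² × 9395 m = 2.477×10^8 Pa = 0.2477 GPa
rhyolite: 2400 kg/m³ × 10 m/s² × 1996 m = 4.790×10^7 Pa = 0.04790 GPa
Total = 4.791×10^-3 + 9.310×10^-3 + 0.9859 + 0.2477 + 0.04790 = 1.2956 GPa

1.3 GPa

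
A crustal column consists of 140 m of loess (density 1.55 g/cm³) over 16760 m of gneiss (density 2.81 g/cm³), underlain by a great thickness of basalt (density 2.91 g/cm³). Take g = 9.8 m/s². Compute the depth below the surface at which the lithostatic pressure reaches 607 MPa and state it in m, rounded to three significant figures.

21900 m

Pressure at base of upper layers: 1550×9.8×140 + 2810×9.8×16760 = 4.637×10^8 Pa = 463.7 MPa
Remaining pressure to be supplied by basalt: 6.070×10^8 − 4.637×10^8 = 1.433×10^8 Pa
Additional depth in basalt = 1.433×10^8 Pa / (2910 kg/m³ × 9.8 m/s²) = 5026.2 m
Total depth = 16900 m + 5026.2 m = 21926 m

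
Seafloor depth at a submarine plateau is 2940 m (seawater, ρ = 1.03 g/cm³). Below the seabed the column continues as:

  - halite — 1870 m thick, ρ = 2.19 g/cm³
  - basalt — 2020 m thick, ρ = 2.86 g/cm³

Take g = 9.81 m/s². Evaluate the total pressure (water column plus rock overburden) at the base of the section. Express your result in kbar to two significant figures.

seawater: 1030 kg/m³ × 9.81 m/s² × 2940 m = 2.971×10^7 Pa = 0.2971 kbar
halite: 2190 kg/m³ × 9.81 m/s² × 1870 m = 4.017×10^7 Pa = 0.4017 kbar
basalt: 2860 kg/m³ × 9.81 m/s² × 2020 m = 5.667×10^7 Pa = 0.5667 kbar
Total = 0.2971 + 0.4017 + 0.5667 = 1.2656 kbar

1.3 kbar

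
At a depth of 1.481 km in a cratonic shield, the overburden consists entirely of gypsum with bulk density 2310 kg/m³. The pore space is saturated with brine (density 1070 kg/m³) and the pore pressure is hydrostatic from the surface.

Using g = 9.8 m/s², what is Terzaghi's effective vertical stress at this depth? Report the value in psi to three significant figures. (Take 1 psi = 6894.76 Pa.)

2610 psi

Overburden (lithostatic) stress σ_v:
gypsum: 2310 kg/m³ × 9.8 m/s² × 1481 m = 3.353×10^7 Pa = 33.53 MPa
Pore pressure P_p = 1070 kg/m³ × 9.8 m/s² × 1481 m = 1.553×10^7 Pa = 15.53 MPa
Effective stress σ' = σ_v − P_p = 33.53 − 15.53 = 17.997 MPa = 2610.3 psi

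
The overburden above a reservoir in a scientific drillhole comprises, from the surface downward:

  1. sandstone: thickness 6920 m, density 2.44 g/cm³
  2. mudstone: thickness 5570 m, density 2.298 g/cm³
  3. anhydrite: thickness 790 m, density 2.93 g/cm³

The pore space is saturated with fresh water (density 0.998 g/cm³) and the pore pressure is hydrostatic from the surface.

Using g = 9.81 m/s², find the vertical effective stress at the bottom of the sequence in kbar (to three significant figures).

1.84 kbar

Overburden (lithostatic) stress σ_v:
sandstone: 2440 kg/m³ × 9.81 m/s² × 6920 m = 1.656×10^8 Pa = 165.6 MPa
mudstone: 2298 kg/m³ × 9.81 m/s² × 5570 m = 1.256×10^8 Pa = 125.6 MPa
anhydrite: 2930 kg/m³ × 9.81 m/s² × 790 m = 2.271×10^7 Pa = 22.71 MPa
Total = 165.6 + 125.6 + 22.71 = 313.91 MPa
Pore pressure P_p = 998 kg/m³ × 9.81 m/s² × 13280 m = 1.300×10^8 Pa = 130.0 MPa
Effective stress σ' = σ_v − P_p = 313.9 − 130.0 = 183.90 MPa = 1.8390 kbar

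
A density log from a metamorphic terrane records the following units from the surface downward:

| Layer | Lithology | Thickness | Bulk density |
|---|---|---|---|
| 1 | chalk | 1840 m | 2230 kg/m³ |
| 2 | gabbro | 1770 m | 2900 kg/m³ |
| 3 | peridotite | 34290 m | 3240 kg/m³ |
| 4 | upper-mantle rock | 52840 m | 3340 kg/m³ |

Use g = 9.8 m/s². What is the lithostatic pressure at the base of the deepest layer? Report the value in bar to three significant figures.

29100 bar

chalk: 2230 kg/m³ × 9.8 m/s² × 1840 m = 4.021×10^7 Pa = 402.1 bar
gabbro: 2900 kg/m³ × 9.8 m/s² × 1770 m = 5.030×10^7 Pa = 503.0 bar
peridotite: 3240 kg/m³ × 9.8 m/s² × 34290 m = 1.089×10^9 Pa = 10888 bar
upper-mantle rock: 3340 kg/m³ × 9.8 m/s² × 52840 m = 1.730×10^9 Pa = 17296 bar
Total = 402.1 + 503.0 + 10888 + 17296 = 29088 bar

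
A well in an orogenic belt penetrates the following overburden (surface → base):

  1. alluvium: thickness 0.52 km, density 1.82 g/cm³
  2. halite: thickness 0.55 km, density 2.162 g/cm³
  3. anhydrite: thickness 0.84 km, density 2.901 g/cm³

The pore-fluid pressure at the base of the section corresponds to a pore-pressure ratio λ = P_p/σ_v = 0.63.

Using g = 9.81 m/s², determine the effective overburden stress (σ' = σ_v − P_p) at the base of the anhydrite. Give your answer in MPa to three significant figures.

Overburden (lithostatic) stress σ_v:
alluvium: 1820 kg/m³ × 9.81 m/s² × 520 m = 9.284×10^6 Pa = 9.284 MPa
halite: 2162 kg/m³ × 9.81 m/s² × 550 m = 1.167×10^7 Pa = 11.67 MPa
anhydrite: 2901 kg/m³ × 9.81 m/s² × 840 m = 2.391×10^7 Pa = 23.91 MPa
Total = 9.284 + 11.67 + 23.91 = 44.855 MPa
Pore pressure P_p = λ·σ_v = 0.63 × 44.85 MPa = 28.26 MPa
Effective stress σ' = σ_v − P_p = 44.85 − 28.26 = 16.596 MPa

16.6 MPa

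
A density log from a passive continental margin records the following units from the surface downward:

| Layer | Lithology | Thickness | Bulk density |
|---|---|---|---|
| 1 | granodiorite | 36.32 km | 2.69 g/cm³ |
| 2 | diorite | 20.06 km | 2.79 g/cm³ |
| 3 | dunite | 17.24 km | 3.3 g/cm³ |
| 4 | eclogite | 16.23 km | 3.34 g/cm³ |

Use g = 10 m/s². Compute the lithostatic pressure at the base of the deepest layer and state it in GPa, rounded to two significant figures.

2.6 GPa

granodiorite: 2690 kg/m³ × 10 m/s² × 36320 m = 9.770×10^8 Pa = 0.9770 GPa
diorite: 2790 kg/m³ × 10 m/s² × 20060 m = 5.597×10^8 Pa = 0.5597 GPa
dunite: 3300 kg/m³ × 10 m/s² × 17240 m = 5.689×10^8 Pa = 0.5689 GPa
eclogite: 3340 kg/m³ × 10 m/s² × 16230 m = 5.421×10^8 Pa = 0.5421 GPa
Total = 0.9770 + 0.5597 + 0.5689 + 0.5421 = 2.6477 GPa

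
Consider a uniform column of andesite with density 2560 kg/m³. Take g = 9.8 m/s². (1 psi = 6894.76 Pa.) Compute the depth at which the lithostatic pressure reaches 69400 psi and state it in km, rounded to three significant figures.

h = P/(ρg) = 69400 psi / (2560 kg/m³ × 9.8 m/s²) = 4.785×10^8 Pa / 25088 Pa/m = 19073 m
= 19.073 km

19.1 km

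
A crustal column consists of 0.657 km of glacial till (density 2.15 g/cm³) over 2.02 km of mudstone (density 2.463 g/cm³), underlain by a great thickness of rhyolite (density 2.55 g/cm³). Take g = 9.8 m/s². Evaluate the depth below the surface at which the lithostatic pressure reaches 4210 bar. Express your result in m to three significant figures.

Pressure at base of upper layers: 2150×9.8×657 + 2463×9.8×2020 = 6.260×10^7 Pa = 626.0 bar
Remaining pressure to be supplied by rhyolite: 4.210×10^8 − 6.260×10^7 = 3.584×10^8 Pa
Additional depth in rhyolite = 3.584×10^8 Pa / (2550 kg/m³ × 9.8 m/s²) = 14342 m
Total depth = 2677 m + 14342 m = 17019 m

17000 m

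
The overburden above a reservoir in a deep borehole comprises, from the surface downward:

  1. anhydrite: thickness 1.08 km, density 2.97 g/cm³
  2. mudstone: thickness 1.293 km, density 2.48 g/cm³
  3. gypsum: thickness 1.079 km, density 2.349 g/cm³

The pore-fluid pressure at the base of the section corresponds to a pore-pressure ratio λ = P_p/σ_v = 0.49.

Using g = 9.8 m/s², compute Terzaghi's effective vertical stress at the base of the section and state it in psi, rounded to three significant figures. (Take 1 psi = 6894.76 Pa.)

Overburden (lithostatic) stress σ_v:
anhydrite: 2970 kg/m³ × 9.8 m/s² × 1080 m = 3.143×10^7 Pa = 31.43 MPa
mudstone: 2480 kg/m³ × 9.8 m/s² × 1293 m = 3.143×10^7 Pa = 31.43 MPa
gypsum: 2349 kg/m³ × 9.8 m/s² × 1079 m = 2.484×10^7 Pa = 24.84 MPa
Total = 31.43 + 31.43 + 24.84 = 87.698 MPa
Pore pressure P_p = λ·σ_v = 0.49 × 87.70 MPa = 42.97 MPa
Effective stress σ' = σ_v − P_p = 87.70 − 42.97 = 44.726 MPa = 6487.0 psi

6490 psi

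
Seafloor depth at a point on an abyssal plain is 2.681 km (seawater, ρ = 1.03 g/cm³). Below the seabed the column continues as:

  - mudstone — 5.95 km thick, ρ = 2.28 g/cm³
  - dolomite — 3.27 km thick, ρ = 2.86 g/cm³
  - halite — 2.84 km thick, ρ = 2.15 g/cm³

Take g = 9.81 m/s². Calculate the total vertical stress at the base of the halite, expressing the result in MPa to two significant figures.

310 MPa

seawater: 1030 kg/m³ × 9.81 m/s² × 2681 m = 2.709×10^7 Pa = 27.09 MPa
mudstone: 2280 kg/m³ × 9.81 m/s² × 5950 m = 1.331×10^8 Pa = 133.1 MPa
dolomite: 2860 kg/m³ × 9.81 m/s² × 3270 m = 9.175×10^7 Pa = 91.75 MPa
halite: 2150 kg/m³ × 9.81 m/s² × 2840 m = 5.990×10^7 Pa = 59.90 MPa
Total = 27.09 + 133.1 + 91.75 + 59.90 = 311.82 MPa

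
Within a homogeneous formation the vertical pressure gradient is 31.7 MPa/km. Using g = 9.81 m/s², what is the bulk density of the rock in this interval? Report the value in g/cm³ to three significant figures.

3.23 g/cm³

ρ = (dP/dz)/g = 31.7 MPa/km / 9.81 m/s² = 31700 Pa/m / 9.81 m/s² = 3231.4 kg/m³
= 3.231 g/cm³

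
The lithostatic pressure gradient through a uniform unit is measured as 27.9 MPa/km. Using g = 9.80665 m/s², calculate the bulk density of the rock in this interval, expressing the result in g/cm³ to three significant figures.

ρ = (dP/dz)/g = 27.9 MPa/km / 9.80665 m/s² = 27900 Pa/m / 9.80665 m/s² = 2845.0 kg/m³
= 2.845 g/cm³

2.85 g/cm³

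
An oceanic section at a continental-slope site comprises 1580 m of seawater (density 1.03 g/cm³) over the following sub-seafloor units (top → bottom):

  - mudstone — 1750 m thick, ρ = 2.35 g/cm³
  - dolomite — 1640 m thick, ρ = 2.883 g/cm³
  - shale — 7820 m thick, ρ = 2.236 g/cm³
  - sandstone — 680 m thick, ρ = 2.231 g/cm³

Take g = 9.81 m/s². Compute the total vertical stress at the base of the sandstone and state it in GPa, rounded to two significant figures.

seawater: 1030 kg/m³ × 9.81 m/s² × 1580 m = 1.596×10^7 Pa = 0.01596 GPa
mudstone: 2350 kg/m³ × 9.81 m/s² × 1750 m = 4.034×10^7 Pa = 0.04034 GPa
dolomite: 2883 kg/m³ × 9.81 m/s² × 1640 m = 4.638×10^7 Pa = 0.04638 GPa
shale: 2236 kg/m³ × 9.81 m/s² × 7820 m = 1.715×10^8 Pa = 0.1715 GPa
sandstone: 2231 kg/m³ × 9.81 m/s² × 680 m = 1.488×10^7 Pa = 0.01488 GPa
Total = 0.01596 + 0.04034 + 0.04638 + 0.1715 + 0.01488 = 0.28911 GPa

0.29 GPa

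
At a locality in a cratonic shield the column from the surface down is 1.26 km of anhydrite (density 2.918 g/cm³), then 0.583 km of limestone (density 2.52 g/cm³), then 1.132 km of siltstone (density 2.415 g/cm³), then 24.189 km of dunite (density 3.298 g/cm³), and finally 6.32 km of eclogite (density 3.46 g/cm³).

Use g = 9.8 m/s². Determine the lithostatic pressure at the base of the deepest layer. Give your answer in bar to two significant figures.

anhydrite: 2918 kg/m³ × 9.8 m/s² × 1260 m = 3.603×10^7 Pa = 360.3 bar
limestone: 2520 kg/m³ × 9.8 m/s² × 583 m = 1.440×10^7 Pa = 144.0 bar
siltstone: 2415 kg/m³ × 9.8 m/s² × 1132 m = 2.679×10^7 Pa = 267.9 bar
dunite: 3298 kg/m³ × 9.8 m/s² × 24189 m = 7.818×10^8 Pa = 7818 bar
eclogite: 3460 kg/m³ × 9.8 m/s² × 6320 m = 2.143×10^8 Pa = 2143 bar
Total = 360.3 + 144.0 + 267.9 + 7818 + 2143 = 10733 bar

11000 bar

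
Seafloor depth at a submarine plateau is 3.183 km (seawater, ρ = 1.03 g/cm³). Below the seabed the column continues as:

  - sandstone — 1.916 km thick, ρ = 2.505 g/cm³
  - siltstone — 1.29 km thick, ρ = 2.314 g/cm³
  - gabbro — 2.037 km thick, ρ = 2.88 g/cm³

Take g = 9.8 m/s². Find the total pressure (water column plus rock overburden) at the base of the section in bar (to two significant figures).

seawater: 1030 kg/m³ × 9.8 m/s² × 3183 m = 3.213×10^7 Pa = 321.3 bar
sandstone: 2505 kg/m³ × 9.8 m/s² × 1916 m = 4.704×10^7 Pa = 470.4 bar
siltstone: 2314 kg/m³ × 9.8 m/s² × 1290 m = 2.925×10^7 Pa = 292.5 bar
gabbro: 2880 kg/m³ × 9.8 m/s² × 2037 m = 5.749×10^7 Pa = 574.9 bar
Total = 321.3 + 470.4 + 292.5 + 574.9 = 1659.1 bar

1700 bar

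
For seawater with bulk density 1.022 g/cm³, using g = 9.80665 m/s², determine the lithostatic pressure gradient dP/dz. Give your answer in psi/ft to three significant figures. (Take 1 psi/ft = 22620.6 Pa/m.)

0.443 psi/ft

dP/dz = ρg = 1022 kg/m³ × 9.80665 m/s² = 10022 Pa/m
= 10022 Pa/m × (1 psi/ft / 22621 Pa/m) = 0.44307 psi/ft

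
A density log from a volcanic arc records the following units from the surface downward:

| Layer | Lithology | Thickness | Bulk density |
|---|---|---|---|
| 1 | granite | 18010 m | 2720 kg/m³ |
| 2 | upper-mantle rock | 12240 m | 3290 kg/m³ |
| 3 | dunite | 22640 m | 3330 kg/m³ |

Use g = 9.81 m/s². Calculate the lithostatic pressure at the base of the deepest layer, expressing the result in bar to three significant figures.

16200 bar

granite: 2720 kg/m³ × 9.81 m/s² × 18010 m = 4.806×10^8 Pa = 4806 bar
upper-mantle rock: 3290 kg/m³ × 9.81 m/s² × 12240 m = 3.950×10^8 Pa = 3950 bar
dunite: 3330 kg/m³ × 9.81 m/s² × 22640 m = 7.396×10^8 Pa = 7396 bar
Total = 4806 + 3950 + 7396 = 16152 bar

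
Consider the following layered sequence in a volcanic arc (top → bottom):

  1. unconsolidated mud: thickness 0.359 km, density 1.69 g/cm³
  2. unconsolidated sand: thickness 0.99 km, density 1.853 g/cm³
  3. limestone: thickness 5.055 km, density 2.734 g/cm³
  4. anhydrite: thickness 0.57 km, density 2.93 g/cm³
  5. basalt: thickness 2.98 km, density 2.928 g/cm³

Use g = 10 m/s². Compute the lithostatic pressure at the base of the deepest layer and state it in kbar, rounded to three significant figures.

unconsolidated mud: 1690 kg/m³ × 10 m/s² × 359 m = 6.067×10^6 Pa = 0.06067 kbar
unconsolidated sand: 1853 kg/m³ × 10 m/s² × 990 m = 1.834×10^7 Pa = 0.1834 kbar
limestone: 2734 kg/m³ × 10 m/s² × 5055 m = 1.382×10^8 Pa = 1.382 kbar
anhydrite: 2930 kg/m³ × 10 m/s² × 570 m = 1.670×10^7 Pa = 0.1670 kbar
basalt: 2928 kg/m³ × 10 m/s² × 2980 m = 8.725×10^7 Pa = 0.8725 kbar
Total = 0.06067 + 0.1834 + 1.382 + 0.1670 + 0.8725 = 2.6657 kbar

2.67 kbar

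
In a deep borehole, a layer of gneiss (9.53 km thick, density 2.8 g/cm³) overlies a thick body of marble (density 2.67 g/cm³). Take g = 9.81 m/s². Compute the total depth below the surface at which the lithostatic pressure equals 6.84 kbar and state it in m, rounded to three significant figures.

Pressure at base of upper layers: 2800×9.81×9530 = 2.618×10^8 Pa = 2.618 kbar
Remaining pressure to be supplied by marble: 6.840×10^8 − 2.618×10^8 = 4.222×10^8 Pa
Additional depth in marble = 4.222×10^8 Pa / (2670 kg/m³ × 9.81 m/s²) = 16120 m
Total depth = 9530 m + 16120 m = 25650 m

25700 m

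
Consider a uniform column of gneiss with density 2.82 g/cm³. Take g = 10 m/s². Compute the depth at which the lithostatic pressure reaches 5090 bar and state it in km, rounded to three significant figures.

18.0 km

h = P/(ρg) = 5090 bar / (2820 kg/m³ × 10 m/s²) = 5.090×10^8 Pa / 28200 Pa/m = 18050 m
= 18.050 km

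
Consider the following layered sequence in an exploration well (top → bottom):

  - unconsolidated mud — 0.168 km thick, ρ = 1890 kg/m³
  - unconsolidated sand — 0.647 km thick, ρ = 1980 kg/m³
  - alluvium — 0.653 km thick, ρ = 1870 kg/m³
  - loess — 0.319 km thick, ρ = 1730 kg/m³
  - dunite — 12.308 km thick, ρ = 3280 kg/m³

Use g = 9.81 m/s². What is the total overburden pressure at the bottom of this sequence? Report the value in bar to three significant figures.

unconsolidated mud: 1890 kg/m³ × 9.81 m/s² × 168 m = 3.115×10^6 Pa = 31.15 bar
unconsolidated sand: 1980 kg/m³ × 9.81 m/s² × 647 m = 1.257×10^7 Pa = 125.7 bar
alluvium: 1870 kg/m³ × 9.81 m/s² × 653 m = 1.198×10^7 Pa = 119.8 bar
loess: 1730 kg/m³ × 9.81 m/s² × 319 m = 5.414×10^6 Pa = 54.14 bar
dunite: 3280 kg/m³ × 9.81 m/s² × 12308 m = 3.960×10^8 Pa = 3960 bar
Total = 31.15 + 125.7 + 119.8 + 54.14 + 3960 = 4291.1 bar

4290 bar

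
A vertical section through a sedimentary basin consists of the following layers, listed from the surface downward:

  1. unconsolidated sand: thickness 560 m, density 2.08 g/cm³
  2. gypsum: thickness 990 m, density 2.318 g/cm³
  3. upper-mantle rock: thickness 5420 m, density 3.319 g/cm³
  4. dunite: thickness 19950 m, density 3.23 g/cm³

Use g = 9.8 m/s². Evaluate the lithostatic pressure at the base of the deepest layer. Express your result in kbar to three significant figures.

unconsolidated sand: 2080 kg/m³ × 9.8 m/s² × 560 m = 1.142×10^7 Pa = 0.1142 kbar
gypsum: 2318 kg/m³ × 9.8 m/s² × 990 m = 2.249×10^7 Pa = 0.2249 kbar
upper-mantle rock: 3319 kg/m³ × 9.8 m/s² × 5420 m = 1.763×10^8 Pa = 1.763 kbar
dunite: 3230 kg/m³ × 9.8 m/s² × 19950 m = 6.315×10^8 Pa = 6.315 kbar
Total = 0.1142 + 0.2249 + 1.763 + 6.315 = 8.4169 kbar

8.42 kbar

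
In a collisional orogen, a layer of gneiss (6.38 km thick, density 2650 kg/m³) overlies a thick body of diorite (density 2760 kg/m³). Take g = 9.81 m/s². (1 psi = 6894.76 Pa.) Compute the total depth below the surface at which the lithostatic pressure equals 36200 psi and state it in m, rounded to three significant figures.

Pressure at base of upper layers: 2650×9.81×6380 = 1.659×10^8 Pa = 24056 psi
Remaining pressure to be supplied by diorite: 2.496×10^8 − 1.659×10^8 = 8.373×10^7 Pa
Additional depth in diorite = 8.373×10^7 Pa / (2760 kg/m³ × 9.81 m/s²) = 3092.5 m
Total depth = 6380 m + 3092.5 m = 9472.5 m

9470 m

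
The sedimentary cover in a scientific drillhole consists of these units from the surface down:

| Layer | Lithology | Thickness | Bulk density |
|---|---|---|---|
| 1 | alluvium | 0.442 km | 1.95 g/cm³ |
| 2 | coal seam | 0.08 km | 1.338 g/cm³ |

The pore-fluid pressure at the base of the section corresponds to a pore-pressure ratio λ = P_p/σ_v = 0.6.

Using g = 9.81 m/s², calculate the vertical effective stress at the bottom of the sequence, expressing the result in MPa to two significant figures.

Overburden (lithostatic) stress σ_v:
alluvium: 1950 kg/m³ × 9.81 m/s² × 442 m = 8.455×10^6 Pa = 8.455 MPa
coal seam: 1338 kg/m³ × 9.81 m/s² × 80 m = 1.050×10^6 Pa = 1.050 MPa
Total = 8.455 + 1.050 = 9.5053 MPa
Pore pressure P_p = λ·σ_v = 0.6 × 9.505 MPa = 5.703 MPa
Effective stress σ' = σ_v − P_p = 9.505 − 5.703 = 3.8021 MPa

3.8 MPa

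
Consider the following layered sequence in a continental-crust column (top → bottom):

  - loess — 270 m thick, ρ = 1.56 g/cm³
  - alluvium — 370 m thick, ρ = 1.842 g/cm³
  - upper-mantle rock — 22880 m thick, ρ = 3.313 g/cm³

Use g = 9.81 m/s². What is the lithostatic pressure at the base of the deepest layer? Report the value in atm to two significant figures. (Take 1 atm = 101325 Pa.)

7400 atm

loess: 1560 kg/m³ × 9.81 m/s² × 270 m = 4.132×10^6 Pa = 40.78 atm
alluvium: 1842 kg/m³ × 9.81 m/s² × 370 m = 6.686×10^6 Pa = 65.98 atm
upper-mantle rock: 3313 kg/m³ × 9.81 m/s² × 22880 m = 7.436×10^8 Pa = 7339 atm
Total = 40.78 + 65.98 + 7339 = 7445.6 atm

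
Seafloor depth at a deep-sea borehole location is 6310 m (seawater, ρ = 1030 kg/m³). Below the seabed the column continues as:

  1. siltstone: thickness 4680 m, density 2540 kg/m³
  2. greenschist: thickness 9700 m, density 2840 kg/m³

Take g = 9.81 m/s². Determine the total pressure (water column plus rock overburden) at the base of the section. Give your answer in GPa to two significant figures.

seawater: 1030 kg/m³ × 9.81 m/s² × 6310 m = 6.376×10^7 Pa = 0.06376 GPa
siltstone: 2540 kg/m³ × 9.81 m/s² × 4680 m = 1.166×10^8 Pa = 0.1166 GPa
greenschist: 2840 kg/m³ × 9.81 m/s² × 9700 m = 2.702×10^8 Pa = 0.2702 GPa
Total = 0.06376 + 0.1166 + 0.2702 = 0.45062 GPa

0.45 GPa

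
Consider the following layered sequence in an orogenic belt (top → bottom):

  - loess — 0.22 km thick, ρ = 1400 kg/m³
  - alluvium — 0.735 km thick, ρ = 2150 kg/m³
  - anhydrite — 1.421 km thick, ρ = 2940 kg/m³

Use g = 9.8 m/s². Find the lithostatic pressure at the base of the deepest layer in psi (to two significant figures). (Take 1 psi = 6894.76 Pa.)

8600 psi

loess: 1400 kg/m³ × 9.8 m/s² × 220 m = 3.018×10^6 Pa = 437.8 psi
alluvium: 2150 kg/m³ × 9.8 m/s² × 735 m = 1.549×10^7 Pa = 2246 psi
anhydrite: 2940 kg/m³ × 9.8 m/s² × 1421 m = 4.094×10^7 Pa = 5938 psi
Total = 437.8 + 2246 + 5938 = 8622.0 psi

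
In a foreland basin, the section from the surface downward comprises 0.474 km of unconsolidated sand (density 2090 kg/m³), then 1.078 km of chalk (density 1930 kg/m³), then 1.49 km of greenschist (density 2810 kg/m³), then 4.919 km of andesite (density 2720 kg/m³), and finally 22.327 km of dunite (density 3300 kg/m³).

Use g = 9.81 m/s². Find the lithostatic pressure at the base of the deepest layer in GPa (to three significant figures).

unconsolidated sand: 2090 kg/m³ × 9.81 m/s² × 474 m = 9.718×10^6 Pa = 9.718×10^-3 GPa
chalk: 1930 kg/m³ × 9.81 m/s² × 1078 m = 2.041×10^7 Pa = 0.02041 GPa
greenschist: 2810 kg/m³ × 9.81 m/s² × 1490 m = 4.107×10^7 Pa = 0.04107 GPa
andesite: 2720 kg/m³ × 9.81 m/s² × 4919 m = 1.313×10^8 Pa = 0.1313 GPa
dunite: 3300 kg/m³ × 9.81 m/s² × 22327 m = 7.228×10^8 Pa = 0.7228 GPa
Total = 9.718×10^-3 + 0.02041 + 0.04107 + 0.1313 + 0.7228 = 0.92525 GPa

0.925 GPa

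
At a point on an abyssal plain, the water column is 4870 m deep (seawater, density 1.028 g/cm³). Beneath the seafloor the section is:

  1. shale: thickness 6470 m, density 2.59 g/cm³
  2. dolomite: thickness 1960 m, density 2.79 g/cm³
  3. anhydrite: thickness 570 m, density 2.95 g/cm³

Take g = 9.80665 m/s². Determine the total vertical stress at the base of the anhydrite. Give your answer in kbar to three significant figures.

seawater: 1028 kg/m³ × 9.80665 m/s² × 4870 m = 4.910×10^7 Pa = 0.4910 kbar
shale: 2590 kg/m³ × 9.80665 m/s² × 6470 m = 1.643×10^8 Pa = 1.643 kbar
dolomite: 2790 kg/m³ × 9.80665 m/s² × 1960 m = 5.363×10^7 Pa = 0.5363 kbar
anhydrite: 2950 kg/m³ × 9.80665 m/s² × 570 m = 1.649×10^7 Pa = 0.1649 kbar
Total = 0.4910 + 1.643 + 0.5363 + 0.1649 = 2.8355 kbar

2.84 kbar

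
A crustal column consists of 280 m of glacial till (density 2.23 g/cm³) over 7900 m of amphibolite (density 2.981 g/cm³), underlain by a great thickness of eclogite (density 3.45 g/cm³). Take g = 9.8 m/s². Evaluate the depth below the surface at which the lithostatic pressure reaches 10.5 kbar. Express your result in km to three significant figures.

32.2 km

Pressure at base of upper layers: 2230×9.8×280 + 2981×9.8×7900 = 2.369×10^8 Pa = 2.369 kbar
Remaining pressure to be supplied by eclogite: 1.050×10^9 − 2.369×10^8 = 8.131×10^8 Pa
Additional depth in eclogite = 8.131×10^8 Pa / (3450 kg/m³ × 9.8 m/s²) = 24049 m
Total depth = 8180 m + 24049 m = 32229 m
= 32.229 km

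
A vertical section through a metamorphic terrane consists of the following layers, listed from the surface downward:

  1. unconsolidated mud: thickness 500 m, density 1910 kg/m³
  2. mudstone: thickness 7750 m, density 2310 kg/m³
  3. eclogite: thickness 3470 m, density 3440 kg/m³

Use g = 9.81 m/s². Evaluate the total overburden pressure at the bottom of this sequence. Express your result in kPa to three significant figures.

302000 kPa

unconsolidated mud: 1910 kg/m³ × 9.81 m/s² × 500 m = 9.369×10^6 Pa = 9369 kPa
mudstone: 2310 kg/m³ × 9.81 m/s² × 7750 m = 1.756×10^8 Pa = 1.756×10^5 kPa
eclogite: 3440 kg/m³ × 9.81 m/s² × 3470 m = 1.171×10^8 Pa = 1.171×10^5 kPa
Total = 9369 + 1.756×10^5 + 1.171×10^5 = 3.0209×10^5 kPa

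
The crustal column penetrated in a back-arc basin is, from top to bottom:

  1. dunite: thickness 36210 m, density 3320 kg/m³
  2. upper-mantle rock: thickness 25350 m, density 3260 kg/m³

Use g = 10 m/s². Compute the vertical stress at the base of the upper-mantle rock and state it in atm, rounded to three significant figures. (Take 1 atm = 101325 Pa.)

dunite: 3320 kg/m³ × 10 m/s² × 36210 m = 1.202×10^9 Pa = 11865 atm
upper-mantle rock: 3260 kg/m³ × 10 m/s² × 25350 m = 8.264×10^8 Pa = 8156 atm
Total = 11865 + 8156 = 20021 atm

20000 atm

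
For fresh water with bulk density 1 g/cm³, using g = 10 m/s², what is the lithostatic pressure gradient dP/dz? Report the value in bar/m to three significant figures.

dP/dz = ρg = 1000 kg/m³ × 10 m/s² = 10000 Pa/m
= 10000 Pa/m × (1 bar/m / 1.0000×10^5 Pa/m) = 0.10000 bar/m

0.100 bar/m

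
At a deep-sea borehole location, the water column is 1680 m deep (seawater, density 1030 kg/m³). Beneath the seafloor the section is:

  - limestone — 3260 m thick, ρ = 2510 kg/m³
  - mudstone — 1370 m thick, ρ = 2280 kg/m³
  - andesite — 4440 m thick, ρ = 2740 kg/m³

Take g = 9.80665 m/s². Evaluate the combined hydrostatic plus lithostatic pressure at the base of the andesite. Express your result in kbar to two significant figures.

2.5 kbar

seawater: 1030 kg/m³ × 9.80665 m/s² × 1680 m = 1.697×10^7 Pa = 0.1697 kbar
limestone: 2510 kg/m³ × 9.80665 m/s² × 3260 m = 8.024×10^7 Pa = 0.8024 kbar
mudstone: 2280 kg/m³ × 9.80665 m/s² × 1370 m = 3.063×10^7 Pa = 0.3063 kbar
andesite: 2740 kg/m³ × 9.80665 m/s² × 4440 m = 1.193×10^8 Pa = 1.193 kbar
Total = 0.1697 + 0.8024 + 0.3063 + 1.193 = 2.4715 kbar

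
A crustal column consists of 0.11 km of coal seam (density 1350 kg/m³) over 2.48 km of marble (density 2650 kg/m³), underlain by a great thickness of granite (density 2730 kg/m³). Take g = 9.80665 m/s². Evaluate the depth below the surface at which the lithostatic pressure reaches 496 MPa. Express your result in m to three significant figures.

18700 m

Pressure at base of upper layers: 1350×9.80665×110 + 2650×9.80665×2480 = 6.591×10^7 Pa = 65.91 MPa
Remaining pressure to be supplied by granite: 4.960×10^8 − 6.591×10^7 = 4.301×10^8 Pa
Additional depth in granite = 4.301×10^8 Pa / (2730 kg/m³ × 9.80665 m/s²) = 16065 m
Total depth = 2590 m + 16065 m = 18655 m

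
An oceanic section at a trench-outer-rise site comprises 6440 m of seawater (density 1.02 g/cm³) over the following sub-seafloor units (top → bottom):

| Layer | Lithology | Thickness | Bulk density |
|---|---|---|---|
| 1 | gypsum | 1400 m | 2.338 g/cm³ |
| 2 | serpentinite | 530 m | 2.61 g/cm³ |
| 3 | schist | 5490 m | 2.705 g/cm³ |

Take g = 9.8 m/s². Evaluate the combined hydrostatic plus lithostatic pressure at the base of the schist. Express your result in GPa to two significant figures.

0.26 GPa

seawater: 1020 kg/m³ × 9.8 m/s² × 6440 m = 6.437×10^7 Pa = 0.06437 GPa
gypsum: 2338 kg/m³ × 9.8 m/s² × 1400 m = 3.208×10^7 Pa = 0.03208 GPa
serpentinite: 2610 kg/m³ × 9.8 m/s² × 530 m = 1.356×10^7 Pa = 0.01356 GPa
schist: 2705 kg/m³ × 9.8 m/s² × 5490 m = 1.455×10^8 Pa = 0.1455 GPa
Total = 0.06437 + 0.03208 + 0.01356 + 0.1455 = 0.25554 GPa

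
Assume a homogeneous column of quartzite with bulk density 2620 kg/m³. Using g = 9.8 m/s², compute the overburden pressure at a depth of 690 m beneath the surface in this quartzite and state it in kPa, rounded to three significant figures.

quartzite: 2620 kg/m³ × 9.8 m/s² × 690 m = 1.772×10^7 Pa = 17716 kPa

17700 kPa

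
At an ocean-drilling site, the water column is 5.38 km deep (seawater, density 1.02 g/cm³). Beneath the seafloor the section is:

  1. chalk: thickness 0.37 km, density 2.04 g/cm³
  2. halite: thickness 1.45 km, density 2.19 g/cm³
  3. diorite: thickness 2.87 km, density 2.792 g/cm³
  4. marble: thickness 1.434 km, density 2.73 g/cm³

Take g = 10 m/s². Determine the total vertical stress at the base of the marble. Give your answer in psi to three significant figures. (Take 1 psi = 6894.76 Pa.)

31000 psi

seawater: 1020 kg/m³ × 10 m/s² × 5380 m = 5.488×10^7 Pa = 7959 psi
chalk: 2040 kg/m³ × 10 m/s² × 370 m = 7.548×10^6 Pa = 1095 psi
halite: 2190 kg/m³ × 10 m/s² × 1450 m = 3.175×10^7 Pa = 4606 psi
diorite: 2792 kg/m³ × 10 m/s² × 2870 m = 8.013×10^7 Pa = 11622 psi
marble: 2730 kg/m³ × 10 m/s² × 1434 m = 3.915×10^7 Pa = 5678 psi
Total = 7959 + 1095 + 4606 + 11622 + 5678 = 30959 psi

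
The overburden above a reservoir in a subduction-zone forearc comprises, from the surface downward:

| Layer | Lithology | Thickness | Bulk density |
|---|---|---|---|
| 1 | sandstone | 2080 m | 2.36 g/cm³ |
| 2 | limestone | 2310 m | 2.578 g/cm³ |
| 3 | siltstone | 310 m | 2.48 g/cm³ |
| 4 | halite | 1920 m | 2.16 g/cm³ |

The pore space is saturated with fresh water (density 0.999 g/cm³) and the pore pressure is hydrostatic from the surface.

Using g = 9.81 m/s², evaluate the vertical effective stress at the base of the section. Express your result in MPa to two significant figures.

90 MPa

Overburden (lithostatic) stress σ_v:
sandstone: 2360 kg/m³ × 9.81 m/s² × 2080 m = 4.816×10^7 Pa = 48.16 MPa
limestone: 2578 kg/m³ × 9.81 m/s² × 2310 m = 5.842×10^7 Pa = 58.42 MPa
siltstone: 2480 kg/m³ × 9.81 m/s² × 310 m = 7.542×10^6 Pa = 7.542 MPa
halite: 2160 kg/m³ × 9.81 m/s² × 1920 m = 4.068×10^7 Pa = 40.68 MPa
Total = 48.16 + 58.42 + 7.542 + 40.68 = 154.80 MPa
Pore pressure P_p = 999 kg/m³ × 9.81 m/s² × 6620 m = 6.488×10^7 Pa = 64.88 MPa
Effective stress σ' = σ_v − P_p = 154.8 − 64.88 = 89.924 MPa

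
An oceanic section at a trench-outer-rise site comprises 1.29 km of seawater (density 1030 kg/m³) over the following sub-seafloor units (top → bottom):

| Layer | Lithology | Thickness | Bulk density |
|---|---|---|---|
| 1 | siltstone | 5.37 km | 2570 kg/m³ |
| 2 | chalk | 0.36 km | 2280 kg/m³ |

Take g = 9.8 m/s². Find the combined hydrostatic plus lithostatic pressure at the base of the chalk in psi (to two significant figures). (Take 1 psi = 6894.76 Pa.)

seawater: 1030 kg/m³ × 9.8 m/s² × 1290 m = 1.302×10^7 Pa = 1889 psi
siltstone: 2570 kg/m³ × 9.8 m/s² × 5370 m = 1.352×10^8 Pa = 19616 psi
chalk: 2280 kg/m³ × 9.8 m/s² × 360 m = 8.044×10^6 Pa = 1167 psi
Total = 1889 + 19616 + 1167 = 22671 psi

23000 psi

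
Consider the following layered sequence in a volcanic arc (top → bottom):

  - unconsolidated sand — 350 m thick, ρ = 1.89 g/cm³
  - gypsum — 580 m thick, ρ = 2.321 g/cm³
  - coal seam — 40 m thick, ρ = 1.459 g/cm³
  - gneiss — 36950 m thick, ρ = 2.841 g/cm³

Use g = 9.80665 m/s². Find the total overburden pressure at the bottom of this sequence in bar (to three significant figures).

unconsolidated sand: 1890 kg/m³ × 9.80665 m/s² × 350 m = 6.487×10^6 Pa = 64.87 bar
gypsum: 2321 kg/m³ × 9.80665 m/s² × 580 m = 1.320×10^7 Pa = 132.0 bar
coal seam: 1459 kg/m³ × 9.80665 m/s² × 40 m = 5.723×10^5 Pa = 5.723 bar
gneiss: 2841 kg/m³ × 9.80665 m/s² × 36950 m = 1.029×10^9 Pa = 10295 bar
Total = 64.87 + 132.0 + 5.723 + 10295 = 10497 bar

10500 bar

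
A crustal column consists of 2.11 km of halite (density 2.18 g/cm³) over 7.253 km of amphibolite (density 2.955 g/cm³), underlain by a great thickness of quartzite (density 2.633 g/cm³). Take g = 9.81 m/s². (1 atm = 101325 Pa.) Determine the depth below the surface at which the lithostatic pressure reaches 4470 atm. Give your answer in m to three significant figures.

Pressure at base of upper layers: 2180×9.81×2110 + 2955×9.81×7253 = 2.554×10^8 Pa = 2520 atm
Remaining pressure to be supplied by quartzite: 4.529×10^8 − 2.554×10^8 = 1.975×10^8 Pa
Additional depth in quartzite = 1.975×10^8 Pa / (2633 kg/m³ × 9.81 m/s²) = 7648.0 m
Total depth = 9363 m + 7648.0 m = 17011 m

17000 m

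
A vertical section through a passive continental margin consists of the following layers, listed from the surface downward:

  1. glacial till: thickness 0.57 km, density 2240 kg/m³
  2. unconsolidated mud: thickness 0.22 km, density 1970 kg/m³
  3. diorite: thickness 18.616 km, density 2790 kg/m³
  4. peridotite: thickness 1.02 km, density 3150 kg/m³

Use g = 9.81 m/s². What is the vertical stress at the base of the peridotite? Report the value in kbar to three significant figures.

5.58 kbar

glacial till: 2240 kg/m³ × 9.81 m/s² × 570 m = 1.253×10^7 Pa = 0.1253 kbar
unconsolidated mud: 1970 kg/m³ × 9.81 m/s² × 220 m = 4.252×10^6 Pa = 0.04252 kbar
diorite: 2790 kg/m³ × 9.81 m/s² × 18616 m = 5.095×10^8 Pa = 5.095 kbar
peridotite: 3150 kg/m³ × 9.81 m/s² × 1020 m = 3.152×10^7 Pa = 0.3152 kbar
Total = 0.1253 + 0.04252 + 5.095 + 0.3152 = 5.5781 kbar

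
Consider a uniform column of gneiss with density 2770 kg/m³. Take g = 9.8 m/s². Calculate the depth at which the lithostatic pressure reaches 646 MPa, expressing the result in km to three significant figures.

23.8 km

h = P/(ρg) = 646 MPa / (2770 kg/m³ × 9.8 m/s²) = 6.460×10^8 Pa / 27146 Pa/m = 23797 m
= 23.797 km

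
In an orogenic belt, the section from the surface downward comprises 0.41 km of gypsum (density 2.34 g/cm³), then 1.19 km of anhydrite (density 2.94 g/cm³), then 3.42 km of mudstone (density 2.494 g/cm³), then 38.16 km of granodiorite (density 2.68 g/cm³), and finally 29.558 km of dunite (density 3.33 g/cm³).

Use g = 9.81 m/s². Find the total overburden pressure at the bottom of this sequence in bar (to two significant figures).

21000 bar

gypsum: 2340 kg/m³ × 9.81 m/s² × 410 m = 9.412×10^6 Pa = 94.12 bar
anhydrite: 2940 kg/m³ × 9.81 m/s² × 1190 m = 3.432×10^7 Pa = 343.2 bar
mudstone: 2494 kg/m³ × 9.81 m/s² × 3420 m = 8.367×10^7 Pa = 836.7 bar
granodiorite: 2680 kg/m³ × 9.81 m/s² × 38160 m = 1.003×10^9 Pa = 10033 bar
dunite: 3330 kg/m³ × 9.81 m/s² × 29558 m = 9.656×10^8 Pa = 9656 bar
Total = 94.12 + 343.2 + 836.7 + 10033 + 9656 = 20962 bar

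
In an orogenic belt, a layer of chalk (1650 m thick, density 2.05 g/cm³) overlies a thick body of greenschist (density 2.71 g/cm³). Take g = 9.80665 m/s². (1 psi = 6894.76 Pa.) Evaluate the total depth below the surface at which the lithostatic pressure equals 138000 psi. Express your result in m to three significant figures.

Pressure at base of upper layers: 2050×9.80665×1650 = 3.317×10^7 Pa = 4811 psi
Remaining pressure to be supplied by greenschist: 9.515×10^8 − 3.317×10^7 = 9.183×10^8 Pa
Additional depth in greenschist = 9.183×10^8 Pa / (2710 kg/m³ × 9.80665 m/s²) = 34554 m
Total depth = 1650 m + 34554 m = 36204 m

36200 m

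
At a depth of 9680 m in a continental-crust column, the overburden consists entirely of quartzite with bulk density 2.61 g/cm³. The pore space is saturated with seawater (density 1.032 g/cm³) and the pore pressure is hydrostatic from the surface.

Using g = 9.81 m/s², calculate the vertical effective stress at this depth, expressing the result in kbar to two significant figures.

1.5 kbar

Overburden (lithostatic) stress σ_v:
quartzite: 2610 kg/m³ × 9.81 m/s² × 9680 m = 2.478×10^8 Pa = 247.8 MPa
Pore pressure P_p = 1032 kg/m³ × 9.81 m/s² × 9680 m = 9.800×10^7 Pa = 98.00 MPa
Effective stress σ' = σ_v − P_p = 247.8 − 98.00 = 149.85 MPa = 1.4985 kbar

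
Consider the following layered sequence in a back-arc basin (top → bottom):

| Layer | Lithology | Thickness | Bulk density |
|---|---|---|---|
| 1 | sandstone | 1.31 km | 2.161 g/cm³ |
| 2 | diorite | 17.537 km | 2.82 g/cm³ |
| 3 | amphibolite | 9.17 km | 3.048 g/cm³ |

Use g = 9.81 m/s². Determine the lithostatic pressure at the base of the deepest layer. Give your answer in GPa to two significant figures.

0.79 GPa

sandstone: 2161 kg/m³ × 9.81 m/s² × 1310 m = 2.777×10^7 Pa = 0.02777 GPa
diorite: 2820 kg/m³ × 9.81 m/s² × 17537 m = 4.851×10^8 Pa = 0.4851 GPa
amphibolite: 3048 kg/m³ × 9.81 m/s² × 9170 m = 2.742×10^8 Pa = 0.2742 GPa
Total = 0.02777 + 0.4851 + 0.2742 = 0.78711 GPa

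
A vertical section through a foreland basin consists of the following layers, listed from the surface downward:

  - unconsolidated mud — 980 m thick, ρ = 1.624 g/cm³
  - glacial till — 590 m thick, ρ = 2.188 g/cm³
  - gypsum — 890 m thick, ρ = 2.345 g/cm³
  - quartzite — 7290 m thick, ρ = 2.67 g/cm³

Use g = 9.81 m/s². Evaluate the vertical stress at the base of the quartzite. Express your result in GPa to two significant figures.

0.24 GPa

unconsolidated mud: 1624 kg/m³ × 9.81 m/s² × 980 m = 1.561×10^7 Pa = 0.01561 GPa
glacial till: 2188 kg/m³ × 9.81 m/s² × 590 m = 1.266×10^7 Pa = 0.01266 GPa
gypsum: 2345 kg/m³ × 9.81 m/s² × 890 m = 2.047×10^7 Pa = 0.02047 GPa
quartzite: 2670 kg/m³ × 9.81 m/s² × 7290 m = 1.909×10^8 Pa = 0.1909 GPa
Total = 0.01561 + 0.01266 + 0.02047 + 0.1909 = 0.23970 GPa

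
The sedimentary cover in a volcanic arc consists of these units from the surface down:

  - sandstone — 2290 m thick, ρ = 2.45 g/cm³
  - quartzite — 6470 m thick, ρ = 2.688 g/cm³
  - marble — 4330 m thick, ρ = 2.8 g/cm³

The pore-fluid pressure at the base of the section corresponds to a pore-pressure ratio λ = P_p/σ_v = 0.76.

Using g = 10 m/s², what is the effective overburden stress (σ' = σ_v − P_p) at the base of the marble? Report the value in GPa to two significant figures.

0.084 GPa

Overburden (lithostatic) stress σ_v:
sandstone: 2450 kg/m³ × 10 m/s² × 2290 m = 5.611×10^7 Pa = 56.10 MPa
quartzite: 2688 kg/m³ × 10 m/s² × 6470 m = 1.739×10^8 Pa = 173.9 MPa
marble: 2800 kg/m³ × 10 m/s² × 4330 m = 1.212×10^8 Pa = 121.2 MPa
Total = 56.10 + 173.9 + 121.2 = 351.26 MPa
Pore pressure P_p = λ·σ_v = 0.76 × 351.3 MPa = 267.0 MPa
Effective stress σ' = σ_v − P_p = 351.3 − 267.0 = 84.302 MPa = 0.084302 GPa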